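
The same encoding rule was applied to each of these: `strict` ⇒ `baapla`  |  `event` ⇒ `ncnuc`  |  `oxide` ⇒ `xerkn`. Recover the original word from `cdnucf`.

twenty

Shifts by position in strict: pos 0: s→b (+9), pos 1: t→a (+7), pos 2: r→a (+9), pos 3: i→p (+7) — repeating every 2. It's a Vigenère-style cipher with numeric key [9,7]: position i shifts by key[i mod 2].
Undoing it on cdnucf: c−9=t, d−7=w, n−9=e, u−7=n, c−9=t, f−7=y.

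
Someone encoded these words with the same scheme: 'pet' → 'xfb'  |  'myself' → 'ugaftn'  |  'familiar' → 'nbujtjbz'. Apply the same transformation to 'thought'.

Vowels shift forward by 1 and consonants shift forward by 8.
On thought: t(cons)+8=b, h(cons)+8=p, o(vowel)+1=p, u(vowel)+1=v, g(cons)+8=o, h(cons)+8=p, t(cons)+8=b.

bppvopb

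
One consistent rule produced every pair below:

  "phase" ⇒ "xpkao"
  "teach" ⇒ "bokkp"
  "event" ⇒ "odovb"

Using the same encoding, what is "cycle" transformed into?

The shift depends on letter class: consonant p→x is +8, but vowel a→k is +10. Two shifts are in play — +10 for a/e/i/o/u, +8 for every other letter.
On cycle: c(cons)+8=k, y(cons)+8=g, c(cons)+8=k, l(cons)+8=t, e(vowel)+10=o.

kgkto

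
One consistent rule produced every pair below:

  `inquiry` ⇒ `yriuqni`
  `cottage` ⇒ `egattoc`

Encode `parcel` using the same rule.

The output letters match the input read backwards: inquiry reversed is yriuqni. The word is simply reversed.
For parcel: reverse → lecrap.

lecrap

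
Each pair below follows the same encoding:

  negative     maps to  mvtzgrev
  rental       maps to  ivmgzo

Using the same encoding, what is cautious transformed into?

Each pair mirrors across the alphabet (n↔m, e↔v, g↔t): positions sum to 25. Each letter is replaced by its mirror in the alphabet: a↔z, b↔y, c↔x, and so on (the Atbash cipher).
For cautious: c↔x, a↔z, u↔f, t↔g, i↔r, o↔l, u↔f, s↔h.

xzfgrlfh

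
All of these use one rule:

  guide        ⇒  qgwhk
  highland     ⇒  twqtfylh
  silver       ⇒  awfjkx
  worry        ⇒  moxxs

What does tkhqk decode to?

g(6)→q(16) and u(20)→g(6) fit y≡3x+24 (mod 26); the inverse of 3 mod 26 is 9. Treating letters as 0–25, the rule is x ↦ 3x + 24 (mod 26).
Decoding tkhqk: t(19)→9·(19−24)≡7=h; k(10)→9·(10−24)≡4=e; h(7)→9·(7−24)≡3=d; q(16)→9·(16−24)≡6=g; k(10)→9·(10−24)≡4=e (all mod 26).

hedge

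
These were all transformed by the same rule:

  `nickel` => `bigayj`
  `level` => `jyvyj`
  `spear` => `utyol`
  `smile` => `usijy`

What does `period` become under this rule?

tylikp

n(13)→b(1) and i(8)→i(8) fit y≡9x+14 (mod 26); the inverse of 9 mod 26 is 3. Treating letters as 0–25, the rule is x ↦ 9x + 14 (mod 26).
For period: p(15)→9·15+14≡19=t; e(4)→9·4+14≡24=y; r(17)→9·17+14≡11=l; i(8)→9·8+14≡8=i; o(14)→9·14+14≡10=k; d(3)→9·3+14≡15=p (all mod 26).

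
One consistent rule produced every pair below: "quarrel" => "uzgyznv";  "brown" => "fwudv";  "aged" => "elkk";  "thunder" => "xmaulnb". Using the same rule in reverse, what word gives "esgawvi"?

anatomy

In quarrel: q→u is +4, u→z is +5, a→g is +6, r→y is +7 — the shift increases by 1 each position. Each letter shifts forward by (position + 4), i.e. 4, 5, 6, … — the shift grows by one for each successive letter.
Undoing it on esgawvi: e−4=a, s−5=n, g−6=a, a−7=t, w−8=o, v−9=m, i−10=y.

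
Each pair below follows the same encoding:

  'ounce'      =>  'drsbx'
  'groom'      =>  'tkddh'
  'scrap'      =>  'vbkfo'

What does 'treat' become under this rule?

o(14)→d(3) and u(20)→r(17) fit y≡11x+5 (mod 26); the inverse of 11 mod 26 is 19. This is an affine cipher: with a=0,…,z=25, each position x becomes (11x+5) mod 26.
Applying it to treat: t(19)→11·19+5≡6=g; r(17)→11·17+5≡10=k; e(4)→11·4+5≡23=x; a(0)→11·0+5≡5=f; t(19)→11·19+5≡6=g (all mod 26).

gkxfg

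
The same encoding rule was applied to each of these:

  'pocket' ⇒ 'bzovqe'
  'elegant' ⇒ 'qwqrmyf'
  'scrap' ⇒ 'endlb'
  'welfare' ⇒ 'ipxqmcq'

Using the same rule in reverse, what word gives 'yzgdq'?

Shifts by position in pocket: pos 0: p→b (+12), pos 1: o→z (+11), pos 2: c→o (+12), pos 3: k→v (+11) — repeating every 2. The shifts repeat in a cycle of length 2: positions 0,1,… shift by +12, +11, then the pattern repeats.
Reversing it on yzgdq: y−12=m, z−11=o, g−12=u, d−11=s, q−12=e.

mouse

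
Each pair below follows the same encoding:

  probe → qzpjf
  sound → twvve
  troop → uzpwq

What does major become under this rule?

Shifts by position in probe: pos 0: p→q (+1), pos 1: r→z (+8), pos 2: o→p (+1), pos 3: b→j (+8) — repeating every 2. A repeating key of period 2 is used — shifts +1, +8 over and over.
Applying it to major: m+1=n, a+8=i, j+1=k, o+8=w, r+1=s.

nikws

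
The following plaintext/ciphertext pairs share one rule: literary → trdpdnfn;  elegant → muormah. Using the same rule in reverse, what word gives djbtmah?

In literary: l→t is +8, i→r is +9, t→d is +10, e→p is +11 — the shift increases by 1 each position. The shift increases by 1 at each position, starting from +8: 8, 9, 10, ….
Reversing it on djbtmah: d−8=v, j−9=a, b−10=r, t−11=i, m−12=a, a−13=n, h−14=t.

variant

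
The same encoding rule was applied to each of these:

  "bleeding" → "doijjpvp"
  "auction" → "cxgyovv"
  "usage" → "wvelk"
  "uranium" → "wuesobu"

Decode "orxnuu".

motion

In bleeding: b→d is +2, l→o is +3, e→i is +4, e→j is +5 — the shift increases by 1 each position. The shift increases by 1 at each position, starting from +2: 2, 3, 4, ….
Reversing it on orxnuu: o−2=m, r−3=o, x−4=t, n−5=i, u−6=o, u−7=n.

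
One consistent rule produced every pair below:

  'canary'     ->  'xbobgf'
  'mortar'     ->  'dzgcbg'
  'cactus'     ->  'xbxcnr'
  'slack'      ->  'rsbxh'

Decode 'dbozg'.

manor

Each letter's alphabet position (a=0..z=25) is mapped through 11·x+1 mod 26 — an affine cipher.
Reversing it on dbozg: d(3)→19·(3−1)≡12=m; b(1)→19·(1−1)≡0=a; o(14)→19·(14−1)≡13=n; z(25)→19·(25−1)≡14=o; g(6)→19·(6−1)≡17=r (all mod 26).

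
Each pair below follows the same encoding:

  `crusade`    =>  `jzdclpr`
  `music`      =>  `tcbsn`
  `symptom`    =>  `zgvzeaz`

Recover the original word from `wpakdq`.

phrase

Each letter shifts forward by (position + 7), i.e. 7, 8, 9, … — the shift grows by one for each successive letter.
Decoding wpakdq: w−7=p, p−8=h, a−9=r, k−10=a, d−11=s, q−12=e.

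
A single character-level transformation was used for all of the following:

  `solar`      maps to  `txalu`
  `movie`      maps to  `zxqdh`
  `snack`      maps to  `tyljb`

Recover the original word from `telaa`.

s(18)→t(19) and o(14)→x(23) fit y≡25x+11 (mod 26); the inverse of 25 mod 26 is 25. This is an affine cipher: with a=0,…,z=25, each position x becomes (25x+11) mod 26.
Decoding telaa: t(19)→25·(19−11)≡18=s; e(4)→25·(4−11)≡7=h; l(11)→25·(11−11)≡0=a; a(0)→25·(0−11)≡11=l; a(0)→25·(0−11)≡11=l (all mod 26).

shall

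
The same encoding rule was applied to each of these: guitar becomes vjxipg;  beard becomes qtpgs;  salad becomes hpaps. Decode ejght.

Compare letters: g→v is +15, u→j is +15, i→x is +15 — a constant shift. Every letter moves 15 places later in the alphabet, wrapping around z→a.
Reversing it on ejght: e−15=p, j−15=u, g−15=r, h−15=s, t−15=e.

purse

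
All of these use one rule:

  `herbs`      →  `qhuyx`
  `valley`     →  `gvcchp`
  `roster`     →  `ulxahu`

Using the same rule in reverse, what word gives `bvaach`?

cattle

h(7)→q(16) and e(4)→h(7) fit y≡3x+21 (mod 26); the inverse of 3 mod 26 is 9. Each letter's alphabet position (a=0..z=25) is mapped through 3·x+21 mod 26 — an affine cipher.
Reversing it on bvaach: b(1)→9·(1−21)≡2=c; v(21)→9·(21−21)≡0=a; a(0)→9·(0−21)≡19=t; a(0)→9·(0−21)≡19=t; c(2)→9·(2−21)≡11=l; h(7)→9·(7−21)≡4=e (all mod 26).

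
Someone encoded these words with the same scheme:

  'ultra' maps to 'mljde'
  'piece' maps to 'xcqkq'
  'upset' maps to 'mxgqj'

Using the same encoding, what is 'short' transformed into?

gzudj

u(20)→m(12) and l(11)→l(11) fit y≡3x+4 (mod 26); the inverse of 3 mod 26 is 9. Treating letters as 0–25, the rule is x ↦ 3x + 4 (mod 26).
On short: s(18)→3·18+4≡6=g; h(7)→3·7+4≡25=z; o(14)→3·14+4≡20=u; r(17)→3·17+4≡3=d; t(19)→3·19+4≡9=j (all mod 26).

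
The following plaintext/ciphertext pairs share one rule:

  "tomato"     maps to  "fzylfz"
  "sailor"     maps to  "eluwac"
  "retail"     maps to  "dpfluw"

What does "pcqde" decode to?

dress

It's a Vigenère-style cipher with numeric key [12,11]: position i shifts by key[i mod 2].
Undoing it on pcqde: p−12=d, c−11=r, q−12=e, d−11=s, e−12=s.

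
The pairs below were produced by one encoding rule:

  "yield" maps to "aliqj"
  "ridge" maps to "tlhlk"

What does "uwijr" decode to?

Letter i (0-indexed) is shifted by i+2, so successive shifts are 2, 3, 4, ….
Decoding uwijr: u−2=s, w−3=t, i−4=e, j−5=e, r−6=l.

steel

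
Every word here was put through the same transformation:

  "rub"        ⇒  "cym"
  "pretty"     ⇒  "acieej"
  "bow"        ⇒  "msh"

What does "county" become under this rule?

nsyyej

Two shifts are in play — +4 for a/e/i/o/u, +11 for every other letter.
On county: c(cons)+11=n, o(vowel)+4=s, u(vowel)+4=y, n(cons)+11=y, t(cons)+11=e, y(cons)+11=j.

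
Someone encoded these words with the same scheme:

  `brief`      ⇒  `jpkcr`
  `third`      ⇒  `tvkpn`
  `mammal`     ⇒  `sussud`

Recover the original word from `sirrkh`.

b(1)→j(9) and r(17)→p(15) fit y≡15x+20 (mod 26); the inverse of 15 mod 26 is 7. Treating letters as 0–25, the rule is x ↦ 15x + 20 (mod 26).
Reversing it on sirrkh: s(18)→7·(18−20)≡12=m; i(8)→7·(8−20)≡20=u; r(17)→7·(17−20)≡5=f; r(17)→7·(17−20)≡5=f; k(10)→7·(10−20)≡8=i; h(7)→7·(7−20)≡13=n (all mod 26).

muffin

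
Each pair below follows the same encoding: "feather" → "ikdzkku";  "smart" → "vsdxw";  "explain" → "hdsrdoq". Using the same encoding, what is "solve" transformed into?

vuobh

It's a Vigenère-style cipher with numeric key [3,6]: position i shifts by key[i mod 2].
On solve: s+3=v, o+6=u, l+3=o, v+6=b, e+3=h.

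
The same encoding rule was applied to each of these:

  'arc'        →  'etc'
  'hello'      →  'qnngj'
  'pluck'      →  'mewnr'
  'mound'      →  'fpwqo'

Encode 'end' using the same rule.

fpg

The word is reversed, then every letter is shifted forward by 2.
Applying it to end: reverse → dne; then shift: d+2=f, n+2=p, e+2=g.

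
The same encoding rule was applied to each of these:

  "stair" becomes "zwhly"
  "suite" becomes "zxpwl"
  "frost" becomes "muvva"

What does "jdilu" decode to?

cabin

Shifts by position in stair: pos 0: s→z (+7), pos 1: t→w (+3), pos 2: a→h (+7), pos 3: i→l (+3) — repeating every 2. The shifts repeat in a cycle of length 2: positions 0,1,… shift by +7, +3, then the pattern repeats.
Undoing it on jdilu: j−7=c, d−3=a, i−7=b, l−3=i, u−7=n.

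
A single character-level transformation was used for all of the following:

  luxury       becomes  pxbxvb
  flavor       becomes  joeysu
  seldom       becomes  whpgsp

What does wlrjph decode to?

single

Shifts by position in luxury: pos 0: l→p (+4), pos 1: u→x (+3), pos 2: x→b (+4), pos 3: u→x (+3) — repeating every 2. It's a Vigenère-style cipher with numeric key [4,3]: position i shifts by key[i mod 2].
Undoing it on wlrjph: w−4=s, l−3=i, r−4=n, j−3=g, p−4=l, h−3=e.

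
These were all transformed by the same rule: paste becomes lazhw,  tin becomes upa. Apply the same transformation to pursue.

lbzybw

Read the word backwards and shift each letter +7.
For pursue: reverse → eusrup; then shift: e+7=l, u+7=b, s+7=z, r+7=y, u+7=b, p+7=w.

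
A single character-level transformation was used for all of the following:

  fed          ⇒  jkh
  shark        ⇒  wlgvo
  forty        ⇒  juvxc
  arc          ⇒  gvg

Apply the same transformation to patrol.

The shift depends on letter class: consonant f→j is +4, but vowel e→k is +6. Vowels shift forward by 6 and consonants shift forward by 4.
For patrol: p(cons)+4=t, a(vowel)+6=g, t(cons)+4=x, r(cons)+4=v, o(vowel)+6=u, l(cons)+4=p.

tgxvup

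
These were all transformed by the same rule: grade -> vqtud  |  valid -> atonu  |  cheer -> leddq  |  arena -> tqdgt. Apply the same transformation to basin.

ctzng

g(6)→v(21) and r(17)→q(16) fit y≡9x+19 (mod 26); the inverse of 9 mod 26 is 3. This is an affine cipher: with a=0,…,z=25, each position x becomes (9x+19) mod 26.
For basin: b(1)→9·1+19≡2=c; a(0)→9·0+19≡19=t; s(18)→9·18+19≡25=z; i(8)→9·8+19≡13=n; n(13)→9·13+19≡6=g (all mod 26).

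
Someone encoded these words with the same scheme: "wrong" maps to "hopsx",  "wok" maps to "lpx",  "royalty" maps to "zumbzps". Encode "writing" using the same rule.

The output letters match the input read backwards, each shifted +1: wrong reversed is gnorw. The word is reversed, then every letter is shifted forward by 1.
For writing: reverse → gnitirw; then shift: g+1=h, n+1=o, i+1=j, t+1=u, i+1=j, r+1=s, w+1=x.

hojujsx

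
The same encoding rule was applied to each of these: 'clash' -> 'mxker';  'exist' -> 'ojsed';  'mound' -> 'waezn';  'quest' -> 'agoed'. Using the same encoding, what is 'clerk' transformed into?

Shifts by position in clash: pos 0: c→m (+10), pos 1: l→x (+12), pos 2: a→k (+10), pos 3: s→e (+12) — repeating every 2. It's a Vigenère-style cipher with numeric key [10,12]: position i shifts by key[i mod 2].
On clerk: c+10=m, l+12=x, e+10=o, r+12=d, k+10=u.

mxodu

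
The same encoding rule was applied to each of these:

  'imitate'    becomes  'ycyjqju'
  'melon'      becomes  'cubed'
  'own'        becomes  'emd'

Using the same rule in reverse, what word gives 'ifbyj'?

split

Compare letters: i→y is +16, m→c is +16, i→y is +16 — a constant shift. Each letter is shifted forward by 16 in the alphabet (a Caesar shift of +16).
Reversing it on ifbyj: i−16=s, f−16=p, b−16=l, y−16=i, j−16=t.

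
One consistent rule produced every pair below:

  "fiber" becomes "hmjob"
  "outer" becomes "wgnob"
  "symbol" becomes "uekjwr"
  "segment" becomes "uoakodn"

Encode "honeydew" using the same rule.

twdoevos

f(5)→h(7) and i(8)→m(12) fit y≡19x+16 (mod 26); the inverse of 19 mod 26 is 11. Treating letters as 0–25, the rule is x ↦ 19x + 16 (mod 26).
For honeydew: h(7)→19·7+16≡19=t; o(14)→19·14+16≡22=w; n(13)→19·13+16≡3=d; e(4)→19·4+16≡14=o; y(24)→19·24+16≡4=e; d(3)→19·3+16≡21=v; e(4)→19·4+16≡14=o; w(22)→19·22+16≡18=s (all mod 26).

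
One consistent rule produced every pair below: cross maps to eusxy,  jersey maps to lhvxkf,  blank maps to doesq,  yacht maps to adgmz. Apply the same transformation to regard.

thkfxk

In cross: c→e is +2, r→u is +3, o→s is +4, s→x is +5 — the shift increases by 1 each position. Letter i (0-indexed) is shifted by i+2, so successive shifts are 2, 3, 4, ….
On regard: r+2=t, e+3=h, g+4=k, a+5=f, r+6=x, d+7=k.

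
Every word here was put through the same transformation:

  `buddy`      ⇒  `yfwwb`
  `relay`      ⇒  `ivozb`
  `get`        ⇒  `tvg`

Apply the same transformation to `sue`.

hfv

Each pair mirrors across the alphabet (b↔y, u↔f, d↔w): positions sum to 25. Letters are reflected about the middle of the alphabet (position → 25−position): Atbash.
Applying it to sue: s↔h, u↔f, e↔v.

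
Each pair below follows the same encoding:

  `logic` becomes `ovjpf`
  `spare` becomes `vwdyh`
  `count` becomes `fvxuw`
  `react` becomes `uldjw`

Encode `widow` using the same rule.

Shifts by position in logic: pos 0: l→o (+3), pos 1: o→v (+7), pos 2: g→j (+3), pos 3: i→p (+7) — repeating every 2. The shifts repeat in a cycle of length 2: positions 0,1,… shift by +3, +7, then the pattern repeats.
For widow: w+3=z, i+7=p, d+3=g, o+7=v, w+3=z.

zpgvz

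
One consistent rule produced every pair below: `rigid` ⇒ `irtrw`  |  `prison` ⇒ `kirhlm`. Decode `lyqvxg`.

Each pair mirrors across the alphabet (r↔i, i↔r, g↔t): positions sum to 25. Letters are reflected about the middle of the alphabet (position → 25−position): Atbash.
Decoding lyqvxg: l↔o, y↔b, q↔j, v↔e, x↔c, g↔t.

object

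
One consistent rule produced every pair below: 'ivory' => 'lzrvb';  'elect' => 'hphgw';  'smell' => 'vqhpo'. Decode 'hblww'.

Shifts by position in ivory: pos 0: i→l (+3), pos 1: v→z (+4), pos 2: o→r (+3), pos 3: r→v (+4) — repeating every 2. The shifts repeat in a cycle of length 2: positions 0,1,… shift by +3, +4, then the pattern repeats.
Decoding hblww: h−3=e, b−4=x, l−3=i, w−4=s, w−3=t.

exist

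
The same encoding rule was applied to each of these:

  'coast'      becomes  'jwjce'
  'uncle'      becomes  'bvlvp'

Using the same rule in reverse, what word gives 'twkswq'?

In coast: c→j is +7, o→w is +8, a→j is +9, s→c is +10 — the shift increases by 1 each position. Each letter shifts forward by (position + 7), i.e. 7, 8, 9, … — the shift grows by one for each successive letter.
Reversing it on twkswq: t−7=m, w−8=o, k−9=b, s−10=i, w−11=l, q−12=e.

mobile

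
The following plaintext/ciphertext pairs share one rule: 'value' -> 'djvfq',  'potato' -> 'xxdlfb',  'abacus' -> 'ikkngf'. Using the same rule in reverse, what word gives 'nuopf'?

fleet

In value: v→d is +8, a→j is +9, l→v is +10, u→f is +11 — the shift increases by 1 each position. Letter i (0-indexed) is shifted by i+8, so successive shifts are 8, 9, 10, ….
Undoing it on nuopf: n−8=f, u−9=l, o−10=e, p−11=e, f−12=t.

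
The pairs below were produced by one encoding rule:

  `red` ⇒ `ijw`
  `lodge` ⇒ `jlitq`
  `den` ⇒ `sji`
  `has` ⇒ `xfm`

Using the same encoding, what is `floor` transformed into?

The output letters match the input read backwards, each shifted +5: red reversed is der. Two steps: reverse the string, then apply a Caesar shift of +5.
Applying it to floor: reverse → roolf; then shift: r+5=w, o+5=t, o+5=t, l+5=q, f+5=k.

wttqk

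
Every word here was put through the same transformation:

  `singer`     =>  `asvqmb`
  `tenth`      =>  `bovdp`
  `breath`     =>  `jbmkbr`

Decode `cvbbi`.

ultra

Shifts by position in singer: pos 0: s→a (+8), pos 1: i→s (+10), pos 2: n→v (+8), pos 3: g→q (+10) — repeating every 2. It's a Vigenère-style cipher with numeric key [8,10]: position i shifts by key[i mod 2].
Decoding cvbbi: c−8=u, v−10=l, b−8=t, b−10=r, i−8=a.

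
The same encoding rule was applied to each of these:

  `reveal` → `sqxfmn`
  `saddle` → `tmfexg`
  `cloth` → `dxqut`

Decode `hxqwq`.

glove

Shifts by position in reveal: pos 0: r→s (+1), pos 1: e→q (+12), pos 2: v→x (+2), pos 3: e→f (+1), pos 4: a→m (+12), pos 5: l→n (+2) — repeating every 3. The shifts repeat in a cycle of length 3: positions 0,1,… shift by +1, +12, +2, then the pattern repeats.
Undoing it on hxqwq: h−1=g, x−12=l, q−2=o, w−1=v, q−12=e.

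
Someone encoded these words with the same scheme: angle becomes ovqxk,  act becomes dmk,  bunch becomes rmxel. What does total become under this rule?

vkdyd

The output letters match the input read backwards, each shifted +10: angle reversed is elgna. Read the word backwards and shift each letter +10.
On total: reverse → latot; then shift: l+10=v, a+10=k, t+10=d, o+10=y, t+10=d.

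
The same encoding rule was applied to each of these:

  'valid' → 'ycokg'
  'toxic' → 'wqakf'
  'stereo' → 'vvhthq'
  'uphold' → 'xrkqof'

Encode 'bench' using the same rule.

The shifts repeat in a cycle of length 2: positions 0,1,… shift by +3, +2, then the pattern repeats.
On bench: b+3=e, e+2=g, n+3=q, c+2=e, h+3=k.

egqek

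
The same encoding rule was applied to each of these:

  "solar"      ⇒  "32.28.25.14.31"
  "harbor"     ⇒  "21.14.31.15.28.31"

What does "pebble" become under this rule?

29.18.15.15.25.18

s is letter #19 and maps to 32: an offset of 13. The number is (letter's place in the alphabet, a=1) + 13.
On pebble: p=16→29, e=5→18, b=2→15, b=2→15, l=12→25, e=5→18.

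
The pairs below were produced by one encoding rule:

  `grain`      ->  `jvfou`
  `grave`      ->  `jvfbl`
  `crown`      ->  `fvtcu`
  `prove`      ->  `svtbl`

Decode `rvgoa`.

In grain: g→j is +3, r→v is +4, a→f is +5, i→o is +6 — the shift increases by 1 each position. Letter i (0-indexed) is shifted by i+3, so successive shifts are 3, 4, 5, ….
Reversing it on rvgoa: r−3=o, v−4=r, g−5=b, o−6=i, a−7=t.

orbit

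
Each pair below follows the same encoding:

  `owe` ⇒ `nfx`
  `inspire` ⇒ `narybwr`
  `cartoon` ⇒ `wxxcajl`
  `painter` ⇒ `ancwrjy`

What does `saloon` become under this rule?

The output letters match the input read backwards, each shifted +9: owe reversed is ewo. The word is reversed, then every letter is shifted forward by 9.
Applying it to saloon: reverse → noolas; then shift: n+9=w, o+9=x, o+9=x, l+9=u, a+9=j, s+9=b.

wxxujb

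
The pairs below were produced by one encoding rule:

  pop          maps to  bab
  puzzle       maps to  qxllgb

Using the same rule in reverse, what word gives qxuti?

while

Two steps: reverse the string, then apply a Caesar shift of +12.
Reversing it on qxuti: shift back: q−12=e, x−12=l, u−12=i, t−12=h, i−12=w → elihw; then reverse → while.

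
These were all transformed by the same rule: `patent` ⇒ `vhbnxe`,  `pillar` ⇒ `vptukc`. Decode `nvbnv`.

hotel

In patent: p→v is +6, a→h is +7, t→b is +8, e→n is +9 — the shift increases by 1 each position. Letter i (0-indexed) is shifted by i+6, so successive shifts are 6, 7, 8, ….
Decoding nvbnv: n−6=h, v−7=o, b−8=t, n−9=e, v−10=l.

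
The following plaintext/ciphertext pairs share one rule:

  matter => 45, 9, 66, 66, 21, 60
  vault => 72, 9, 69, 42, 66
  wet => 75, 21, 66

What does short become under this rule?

63, 30, 51, 60, 66

m(#13)→45 and a(#1)→9: differences scale by 3, so n = 3·pos + 6. With a=1..z=26, the number is 3·pos + 6.
Applying it to short: s=19→63, h=8→30, o=15→51, r=18→60, t=20→66.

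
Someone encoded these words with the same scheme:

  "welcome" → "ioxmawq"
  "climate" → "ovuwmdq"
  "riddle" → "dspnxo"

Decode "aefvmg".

outlaw

Shifts by position in welcome: pos 0: w→i (+12), pos 1: e→o (+10), pos 2: l→x (+12), pos 3: c→m (+10) — repeating every 2. A repeating key of period 2 is used — shifts +12, +10 over and over.
Reversing it on aefvmg: a−12=o, e−10=u, f−12=t, v−10=l, m−12=a, g−10=w.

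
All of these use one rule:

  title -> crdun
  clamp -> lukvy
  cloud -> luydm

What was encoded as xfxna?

owner

Shifts by position in title: pos 0: t→c (+9), pos 1: i→r (+9), pos 2: t→d (+10), pos 3: l→u (+9), pos 4: e→n (+9) — repeating every 3. The shifts repeat in a cycle of length 3: positions 0,1,… shift by +9, +9, +10, then the pattern repeats.
Decoding xfxna: x−9=o, f−9=w, x−10=n, n−9=e, a−9=r.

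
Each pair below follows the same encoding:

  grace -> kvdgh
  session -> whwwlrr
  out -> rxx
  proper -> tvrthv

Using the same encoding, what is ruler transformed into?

vxphv

The rule splits by letter class: vowels +3, consonants +4.
On ruler: r(cons)+4=v, u(vowel)+3=x, l(cons)+4=p, e(vowel)+3=h, r(cons)+4=v.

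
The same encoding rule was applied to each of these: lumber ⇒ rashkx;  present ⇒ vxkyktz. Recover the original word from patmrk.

jungle

Compare letters: l→r is +6, u→a is +6, m→s is +6 — a constant shift. Every letter moves 6 places later in the alphabet, wrapping around z→a.
Decoding patmrk: p−6=j, a−6=u, t−6=n, m−6=g, r−6=l, k−6=e.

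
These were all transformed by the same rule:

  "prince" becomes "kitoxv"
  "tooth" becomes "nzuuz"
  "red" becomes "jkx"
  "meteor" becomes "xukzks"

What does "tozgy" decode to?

satin

The output letters match the input read backwards, each shifted +6: prince reversed is ecnirp. Read the word backwards and shift each letter +6.
Undoing it on tozgy: shift back: t−6=n, o−6=i, z−6=t, g−6=a, y−6=s → nitas; then reverse → satin.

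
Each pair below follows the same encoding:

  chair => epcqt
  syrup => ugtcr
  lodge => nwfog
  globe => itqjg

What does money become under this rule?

owpma

It's a Vigenère-style cipher with numeric key [2,8]: position i shifts by key[i mod 2].
On money: m+2=o, o+8=w, n+2=p, e+8=m, y+2=a.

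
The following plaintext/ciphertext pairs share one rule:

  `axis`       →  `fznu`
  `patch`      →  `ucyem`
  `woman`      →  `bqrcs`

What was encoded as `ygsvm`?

Shifts by position in axis: pos 0: a→f (+5), pos 1: x→z (+2), pos 2: i→n (+5), pos 3: s→u (+2) — repeating every 2. It's a Vigenère-style cipher with numeric key [5,2]: position i shifts by key[i mod 2].
Undoing it on ygsvm: y−5=t, g−2=e, s−5=n, v−2=t, m−5=h.

tenth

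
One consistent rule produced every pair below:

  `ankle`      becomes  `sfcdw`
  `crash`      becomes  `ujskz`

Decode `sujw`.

Compare letters: a→s is +18, n→f is +18, k→c is +18 — a constant shift. Each letter is shifted forward by 18 in the alphabet (a Caesar shift of +18).
Reversing it on sujw: s−18=a, u−18=c, j−18=r, w−18=e.

acre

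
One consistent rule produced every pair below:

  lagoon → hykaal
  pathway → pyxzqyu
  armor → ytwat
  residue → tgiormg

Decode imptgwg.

l(11)→h(7) and a(0)→y(24) fit y≡15x+24 (mod 26); the inverse of 15 mod 26 is 7. Each letter's alphabet position (a=0..z=25) is mapped through 15·x+24 mod 26 — an affine cipher.
Reversing it on imptgwg: i(8)→7·(8−24)≡18=s; m(12)→7·(12−24)≡20=u; p(15)→7·(15−24)≡15=p; t(19)→7·(19−24)≡17=r; g(6)→7·(6−24)≡4=e; w(22)→7·(22−24)≡12=m; g(6)→7·(6−24)≡4=e (all mod 26).

supreme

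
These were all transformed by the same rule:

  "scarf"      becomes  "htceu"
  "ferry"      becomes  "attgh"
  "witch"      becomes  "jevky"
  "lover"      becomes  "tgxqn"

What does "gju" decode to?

she

The output letters match the input read backwards, each shifted +2: scarf reversed is fracs. Two steps: reverse the string, then apply a Caesar shift of +2.
Reversing it on gju: shift back: g−2=e, j−2=h, u−2=s → ehs; then reverse → she.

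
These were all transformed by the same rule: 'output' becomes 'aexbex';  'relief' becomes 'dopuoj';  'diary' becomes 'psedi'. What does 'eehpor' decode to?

sudden

Shifts by position in output: pos 0: o→a (+12), pos 1: u→e (+10), pos 2: t→x (+4), pos 3: p→b (+12), pos 4: u→e (+10), pos 5: t→x (+4) — repeating every 3. It's a Vigenère-style cipher with numeric key [12,10,4]: position i shifts by key[i mod 3].
Decoding eehpor: e−12=s, e−10=u, h−4=d, p−12=d, o−10=e, r−4=n.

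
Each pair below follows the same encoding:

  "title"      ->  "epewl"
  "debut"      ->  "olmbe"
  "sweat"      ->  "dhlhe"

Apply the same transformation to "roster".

cvdelc

The shift depends on letter class: consonant t→e is +11, but vowel i→p is +7. The rule splits by letter class: vowels +7, consonants +11.
Applying it to roster: r(cons)+11=c, o(vowel)+7=v, s(cons)+11=d, t(cons)+11=e, e(vowel)+7=l, r(cons)+11=c.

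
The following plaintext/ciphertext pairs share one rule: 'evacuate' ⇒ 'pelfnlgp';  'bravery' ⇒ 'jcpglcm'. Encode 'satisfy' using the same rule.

jqdteld

Two steps: reverse the string, then apply a Caesar shift of +11.
For satisfy: reverse → yfsitas; then shift: y+11=j, f+11=q, s+11=d, i+11=t, t+11=e, a+11=l, s+11=d.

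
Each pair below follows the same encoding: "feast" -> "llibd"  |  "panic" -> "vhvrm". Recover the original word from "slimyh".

meadow

In feast: f→l is +6, e→l is +7, a→i is +8, s→b is +9 — the shift increases by 1 each position. Letter i (0-indexed) is shifted by i+6, so successive shifts are 6, 7, 8, ….
Reversing it on slimyh: s−6=m, l−7=e, i−8=a, m−9=d, y−10=o, h−11=w.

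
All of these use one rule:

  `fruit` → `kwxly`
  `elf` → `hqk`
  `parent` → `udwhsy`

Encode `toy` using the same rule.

The shift depends on letter class: consonant f→k is +5, but vowel u→x is +3. Two shifts are in play — +3 for a/e/i/o/u, +5 for every other letter.
Applying it to toy: t(cons)+5=y, o(vowel)+3=r, y(cons)+5=d.

yrd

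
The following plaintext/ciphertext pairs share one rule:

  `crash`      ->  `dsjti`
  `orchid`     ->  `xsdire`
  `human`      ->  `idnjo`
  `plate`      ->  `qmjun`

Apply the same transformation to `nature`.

ojudsn

The shift depends on letter class: consonant c→d is +1, but vowel a→j is +9. Two shifts are in play — +9 for a/e/i/o/u, +1 for every other letter.
On nature: n(cons)+1=o, a(vowel)+9=j, t(cons)+1=u, u(vowel)+9=d, r(cons)+1=s, e(vowel)+9=n.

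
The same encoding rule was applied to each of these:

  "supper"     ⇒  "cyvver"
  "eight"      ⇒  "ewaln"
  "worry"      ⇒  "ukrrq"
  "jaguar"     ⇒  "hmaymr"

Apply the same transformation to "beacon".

s(18)→c(2) and u(20)→y(24) fit y≡11x+12 (mod 26); the inverse of 11 mod 26 is 19. This is an affine cipher: with a=0,…,z=25, each position x becomes (11x+12) mod 26.
Applying it to beacon: b(1)→11·1+12≡23=x; e(4)→11·4+12≡4=e; a(0)→11·0+12≡12=m; c(2)→11·2+12≡8=i; o(14)→11·14+12≡10=k; n(13)→11·13+12≡25=z (all mod 26).

xemikz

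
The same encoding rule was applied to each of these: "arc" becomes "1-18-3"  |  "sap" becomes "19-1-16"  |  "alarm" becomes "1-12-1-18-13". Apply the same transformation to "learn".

a is letter #1 and maps to 1: an offset of 0. Letters become their 1-indexed alphabet positions: a=1 … z=26.
On learn: l=12→12, e=5→5, a=1→1, r=18→18, n=14→14.

12-5-1-18-14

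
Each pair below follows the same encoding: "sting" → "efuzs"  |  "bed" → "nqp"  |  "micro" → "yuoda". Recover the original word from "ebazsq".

Compare letters: s→e is +12, t→f is +12, i→u is +12 — a constant shift. It's a constant shift of +12 (ROT12).
Decoding ebazsq: e−12=s, b−12=p, a−12=o, z−12=n, s−12=g, q−12=e.

sponge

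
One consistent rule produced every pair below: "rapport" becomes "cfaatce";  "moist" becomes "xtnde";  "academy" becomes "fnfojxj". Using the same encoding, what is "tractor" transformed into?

ecfnetc

The shift depends on letter class: consonant r→c is +11, but vowel a→f is +5. Vowels shift forward by 5 and consonants shift forward by 11.
For tractor: t(cons)+11=e, r(cons)+11=c, a(vowel)+5=f, c(cons)+11=n, t(cons)+11=e, o(vowel)+5=t, r(cons)+11=c.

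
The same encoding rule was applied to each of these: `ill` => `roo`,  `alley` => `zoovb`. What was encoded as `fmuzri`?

unfair

This is the alphabet-reversal cipher (Atbash): a becomes z, b becomes y, etc.
Undoing it on fmuzri: f↔u, m↔n, u↔f, z↔a, r↔i, i↔r.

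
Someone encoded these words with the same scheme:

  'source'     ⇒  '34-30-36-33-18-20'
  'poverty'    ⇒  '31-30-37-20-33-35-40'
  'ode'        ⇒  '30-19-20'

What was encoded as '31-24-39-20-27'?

pixel

s is letter #19 and maps to 34: an offset of 15. Letters become their 1-based position plus 15 (so a→16, b→17, …).
Decoding 31-24-39-20-27: 31→(31−15)÷1=16=p, 24→(24−15)÷1=9=i, 39→(39−15)÷1=24=x, 20→(20−15)÷1=5=e, 27→(27−15)÷1=12=l.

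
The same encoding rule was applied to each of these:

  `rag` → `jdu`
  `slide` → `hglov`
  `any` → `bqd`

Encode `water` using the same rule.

The word is reversed, then every letter is shifted forward by 3.
On water: reverse → retaw; then shift: r+3=u, e+3=h, t+3=w, a+3=d, w+3=z.

uhwdz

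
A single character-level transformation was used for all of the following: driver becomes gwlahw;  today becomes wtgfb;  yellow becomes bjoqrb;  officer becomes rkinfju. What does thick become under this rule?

wmlhn

Shifts by position in driver: pos 0: d→g (+3), pos 1: r→w (+5), pos 2: i→l (+3), pos 3: v→a (+5) — repeating every 2. It's a Vigenère-style cipher with numeric key [3,5]: position i shifts by key[i mod 2].
Applying it to thick: t+3=w, h+5=m, i+3=l, c+5=h, k+3=n.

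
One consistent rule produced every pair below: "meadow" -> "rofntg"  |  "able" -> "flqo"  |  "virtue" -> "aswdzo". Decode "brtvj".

whole

Shifts by position in meadow: pos 0: m→r (+5), pos 1: e→o (+10), pos 2: a→f (+5), pos 3: d→n (+10) — repeating every 2. The shifts repeat in a cycle of length 2: positions 0,1,… shift by +5, +10, then the pattern repeats.
Undoing it on brtvj: b−5=w, r−10=h, t−5=o, v−10=l, j−5=e.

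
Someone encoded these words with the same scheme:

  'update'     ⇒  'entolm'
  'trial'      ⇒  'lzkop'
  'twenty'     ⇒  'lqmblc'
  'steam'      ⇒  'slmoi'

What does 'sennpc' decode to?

supply

u(20)→e(4) and p(15)→n(13) fit y≡19x+14 (mod 26); the inverse of 19 mod 26 is 11. Treating letters as 0–25, the rule is x ↦ 19x + 14 (mod 26).
Decoding sennpc: s(18)→11·(18−14)≡18=s; e(4)→11·(4−14)≡20=u; n(13)→11·(13−14)≡15=p; n(13)→11·(13−14)≡15=p; p(15)→11·(15−14)≡11=l; c(2)→11·(2−14)≡24=y (all mod 26).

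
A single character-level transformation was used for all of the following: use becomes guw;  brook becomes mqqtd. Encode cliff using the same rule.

The output letters match the input read backwards, each shifted +2: use reversed is esu. Two steps: reverse the string, then apply a Caesar shift of +2.
For cliff: reverse → ffilc; then shift: f+2=h, f+2=h, i+2=k, l+2=n, c+2=e.

hhkne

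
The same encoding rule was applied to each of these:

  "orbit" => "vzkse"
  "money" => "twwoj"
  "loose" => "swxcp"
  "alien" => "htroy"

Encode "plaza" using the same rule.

wtjjl

The shift increases by 1 at each position, starting from +7: 7, 8, 9, ….
For plaza: p+7=w, l+8=t, a+9=j, z+10=j, a+11=l.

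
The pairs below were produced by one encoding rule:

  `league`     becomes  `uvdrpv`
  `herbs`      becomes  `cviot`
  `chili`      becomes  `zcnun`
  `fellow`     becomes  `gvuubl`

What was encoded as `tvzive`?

This is an affine cipher: with a=0,…,z=25, each position x becomes (11x+3) mod 26.
Reversing it on tvzive: t(19)→19·(19−3)≡18=s; v(21)→19·(21−3)≡4=e; z(25)→19·(25−3)≡2=c; i(8)→19·(8−3)≡17=r; v(21)→19·(21−3)≡4=e; e(4)→19·(4−3)≡19=t (all mod 26).

secret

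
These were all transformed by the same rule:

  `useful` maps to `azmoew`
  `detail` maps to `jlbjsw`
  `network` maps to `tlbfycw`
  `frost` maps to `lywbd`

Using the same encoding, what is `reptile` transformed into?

In useful: u→a is +6, s→z is +7, e→m is +8, f→o is +9 — the shift increases by 1 each position. Each letter shifts forward by (position + 6), i.e. 6, 7, 8, … — the shift grows by one for each successive letter.
Applying it to reptile: r+6=x, e+7=l, p+8=x, t+9=c, i+10=s, l+11=w, e+12=q.

xlxcswq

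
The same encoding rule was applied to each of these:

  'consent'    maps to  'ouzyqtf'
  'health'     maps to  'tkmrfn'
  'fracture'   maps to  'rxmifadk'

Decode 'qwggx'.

It's a Vigenère-style cipher with numeric key [12,6]: position i shifts by key[i mod 2].
Reversing it on qwggx: q−12=e, w−6=q, g−12=u, g−6=a, x−12=l.

equal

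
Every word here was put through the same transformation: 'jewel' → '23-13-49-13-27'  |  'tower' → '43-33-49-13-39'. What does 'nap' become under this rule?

j(#10)→23 and e(#5)→13: differences scale by 2, so n = 2·pos + 3. The formula is n = 2×(alphabet index, a=1) + 3.
On nap: n=14→31, a=1→5, p=16→35.

31-5-35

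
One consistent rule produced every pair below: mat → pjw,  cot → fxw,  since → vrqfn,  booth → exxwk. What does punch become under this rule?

The shift depends on letter class: consonant m→p is +3, but vowel a→j is +9. Vowels shift forward by 9 and consonants shift forward by 3.
For punch: p(cons)+3=s, u(vowel)+9=d, n(cons)+3=q, c(cons)+3=f, h(cons)+3=k.

sdqfk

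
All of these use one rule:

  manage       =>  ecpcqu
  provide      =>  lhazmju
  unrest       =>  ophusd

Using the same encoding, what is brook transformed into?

Each letter's alphabet position (a=0..z=25) is mapped through 11·x+2 mod 26 — an affine cipher.
On brook: b(1)→11·1+2≡13=n; r(17)→11·17+2≡7=h; o(14)→11·14+2≡0=a; o(14)→11·14+2≡0=a; k(10)→11·10+2≡8=i (all mod 26).

nhaai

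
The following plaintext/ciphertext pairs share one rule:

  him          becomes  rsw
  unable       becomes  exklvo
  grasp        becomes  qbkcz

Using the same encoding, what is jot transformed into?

tyd

Compare letters: h→r is +10, i→s is +10, m→w is +10 — a constant shift. Every letter moves 10 places later in the alphabet, wrapping around z→a.
For jot: j+10=t, o+10=y, t+10=d.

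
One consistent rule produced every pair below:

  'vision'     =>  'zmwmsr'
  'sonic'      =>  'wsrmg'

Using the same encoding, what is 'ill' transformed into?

mpp

Compare letters: v→z is +4, i→m is +4, s→w is +4 — a constant shift. It's a constant shift of +4 (ROT4).
On ill: i+4=m, l+4=p, l+4=p.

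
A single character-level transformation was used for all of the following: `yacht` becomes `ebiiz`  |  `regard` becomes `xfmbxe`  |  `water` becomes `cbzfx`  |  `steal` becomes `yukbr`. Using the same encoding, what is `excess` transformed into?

kyifyt

Shifts by position in yacht: pos 0: y→e (+6), pos 1: a→b (+1), pos 2: c→i (+6), pos 3: h→i (+1) — repeating every 2. It's a Vigenère-style cipher with numeric key [6,1]: position i shifts by key[i mod 2].
Applying it to excess: e+6=k, x+1=y, c+6=i, e+1=f, s+6=y, s+1=t.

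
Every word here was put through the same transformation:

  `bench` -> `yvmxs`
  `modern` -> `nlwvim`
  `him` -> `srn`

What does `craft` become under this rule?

Each pair mirrors across the alphabet (b↔y, e↔v, n↔m): positions sum to 25. Each letter is replaced by its mirror in the alphabet: a↔z, b↔y, c↔x, and so on (the Atbash cipher).
On craft: c↔x, r↔i, a↔z, f↔u, t↔g.

xizug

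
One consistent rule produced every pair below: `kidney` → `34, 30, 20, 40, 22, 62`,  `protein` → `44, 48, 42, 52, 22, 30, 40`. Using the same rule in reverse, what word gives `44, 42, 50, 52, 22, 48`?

poster

Each letter becomes 2×(its alphabet position, a=1..z=26) + 12.
Reversing it on 44, 42, 50, 52, 22, 48: 44→(44−12)÷2=16=p, 42→(42−12)÷2=15=o, 50→(50−12)÷2=19=s, 52→(52−12)÷2=20=t, 22→(22−12)÷2=5=e, 48→(48−12)÷2=18=r.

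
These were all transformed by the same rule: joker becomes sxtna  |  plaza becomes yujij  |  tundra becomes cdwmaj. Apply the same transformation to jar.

sja

Compare letters: j→s is +9, o→x is +9, k→t is +9 — a constant shift. Each letter is shifted forward by 9 in the alphabet (a Caesar shift of +9).
Applying it to jar: j+9=s, a+9=j, r+9=a.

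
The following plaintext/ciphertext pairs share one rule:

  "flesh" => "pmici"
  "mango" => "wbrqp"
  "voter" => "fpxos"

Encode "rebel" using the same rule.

Shifts by position in flesh: pos 0: f→p (+10), pos 1: l→m (+1), pos 2: e→i (+4), pos 3: s→c (+10), pos 4: h→i (+1) — repeating every 3. It's a Vigenère-style cipher with numeric key [10,1,4]: position i shifts by key[i mod 3].
For rebel: r+10=b, e+1=f, b+4=f, e+10=o, l+1=m.

bffom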